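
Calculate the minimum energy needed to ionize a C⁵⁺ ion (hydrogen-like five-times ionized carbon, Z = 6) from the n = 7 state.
9.996 eV

The ionization energy is the energy needed to remove the electron completely (n → ∞).

For a hydrogen-like ion with Z = 6, E_n = -13.6057 Z² / n² eV.

At n = 7: E_7 = -13.6057 × 6² / 7² = -9.996024 eV
At n = ∞: E_∞ = 0 eV

Ionization energy = E_∞ - E_7 = 0 - (-9.996024) = 9.996024 eV
Ionization energy ≈ 9.996 eV

This is also called the binding energy of the electron in state n = 7.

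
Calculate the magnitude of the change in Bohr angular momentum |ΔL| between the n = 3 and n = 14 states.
1.1600e-33 J·s (or 11ℏ)

In the Bohr model, L_n = nℏ where ℏ = 1.054572e-34 J·s.

L_14 = 14ℏ = 1.476401e-33 J·s
L_3 = 3ℏ = 3.163716e-34 J·s

ΔL = L_14 - L_3 = (14 - 3)ℏ = 11ℏ
ΔL = 11 × 1.054572e-34 J·s = 1.1600e-33 J·s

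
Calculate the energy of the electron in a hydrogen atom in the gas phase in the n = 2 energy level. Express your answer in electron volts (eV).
-3.40143 eV

The energy levels of a hydrogen-like atom are given by:
E_n = -13.6057 eV / n²

For n = 2:
E_2 = -13.6057 eV / 2²
E_2 = -13.6057 eV / 4
E_2 = -3.40143 eV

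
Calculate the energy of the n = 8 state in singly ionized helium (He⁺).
-0.85036 eV

For hydrogen-like ions, the energy levels scale with Z²:
E_n = -13.6057 Z² / n² eV

For He⁺ (Z = 2) at n = 8:
E_8 = -13.6057 × 2² / 8²
E_8 = -13.6057 × 4 / 64
E_8 = -54.4228 / 64
E_8 = -0.85036 eV

The energy is 4 times more negative than hydrogen at the same n due to the stronger nuclear charge.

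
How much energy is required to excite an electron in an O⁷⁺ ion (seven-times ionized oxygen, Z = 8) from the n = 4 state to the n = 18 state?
51.73525 eV

The energy levels of a hydrogen-like atom are E_n = -13.6057 Z² eV / n².

Energy at n = 4: E_4 = -13.6057 × 8² / 4² = -54.42280000 eV
Energy at n = 18: E_18 = -13.6057 × 8² / 18² = -2.68754568 eV

The excitation energy is the difference:
ΔE = E_18 - E_4
ΔE = -2.68754568 - (-54.42280000)
ΔE = 51.73525 eV

Since this is positive, energy must be absorbed (photon absorption).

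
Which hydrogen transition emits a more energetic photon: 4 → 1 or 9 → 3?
4 → 1

Calculate the energy for each transition:

Transition 4 → 1:
ΔE₁ = |E_1 - E_4| = |-13.6057/1² - (-13.6057/4²)|
ΔE₁ = |-13.605700000000 - (-0.850356250000)| = 12.755343750 eV

Transition 9 → 3:
ΔE₂ = |E_3 - E_9| = |-13.6057/3² - (-13.6057/9²)|
ΔE₂ = |-1.511744444444 - (-0.167971604938)| = 1.343772840 eV

Since 12.755343750 eV > 1.343772840 eV, the transition 4 → 1 emits the more energetic photon.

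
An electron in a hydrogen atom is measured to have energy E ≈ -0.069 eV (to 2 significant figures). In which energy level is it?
n = 14

The exact energy levels follow E_n = -13.6057 eV / n².

The measured value (-0.069 eV) is reported to only 2 significant figures, so we must test candidate n values and see which one matches to that precision.

Candidate energies:
  n = 12:  E = -13.6057/12² = -0.09448 eV
  n = 13:  E = -13.6057/13² = -0.08051 eV
  n = 14:  E = -13.6057/14² = -0.06942 eV  ← matches
  n = 15:  E = -13.6057/15² = -0.06047 eV
  n = 16:  E = -13.6057/16² = -0.05315 eV

Checking against the measurement of -0.069 eV (2 sig figs), only n = 14 agrees:
E_14 = -0.06942 eV, which rounds to -0.069 eV ✓

Therefore n = 14.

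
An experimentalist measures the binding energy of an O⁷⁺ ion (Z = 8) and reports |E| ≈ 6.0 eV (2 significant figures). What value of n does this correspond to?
n = 12

The exact energy levels follow E_n = -13.6057 Z² / n² eV with Z = 8.

The measured value (-6.0 eV) is reported to only 2 significant figures, so we must test candidate n values and see which one matches to that precision.

Candidate energies:
  n = 10:  E = -13.6057 × 8² / 10² = -8.707648 eV
  n = 11:  E = -13.6057 × 8² / 11² = -7.196403 eV
  n = 12:  E = -13.6057 × 8² / 12² = -6.046978 eV  ← matches
  n = 13:  E = -13.6057 × 8² / 13² = -5.152454 eV
  n = 14:  E = -13.6057 × 8² / 14² = -4.442678 eV

Checking against the measurement of -6.0 eV (2 sig figs), only n = 12 agrees:
E_12 = -6.046978 eV, which rounds to -6.0 eV ✓

Therefore n = 12.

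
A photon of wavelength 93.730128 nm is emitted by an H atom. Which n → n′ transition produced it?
n = 6 → n = 1

First, find the photon energy from the wavelength (hc = 1239.84 eV·nm):
E = hc/λ = 1239.84 eV·nm / 93.730128 nm = 13.227764 eV

The energy levels of hydrogen satisfy E_n = -13.6057 / n² eV, so an emission n_i → n_f releases
ΔE = 13.6057 × (1/n_f² − 1/n_i²) eV.

Setting ΔE equal to the photon energy:
1/n_f² − 1/n_i² = 13.227764 / 13.6057 = 0.97222223

Since 1/n_i² must be positive, we need 1/n_f² > 0.97222223, i.e. n_f ≤ 1. For each allowed n_f, solve n_i = (1/n_f² − 0.97222223)^(−1/2) and check whether it is a whole number:
  n_f = 1: 1/n_i² = 1.00000000 − 0.97222223 = 0.02777777 → n_i = 6.000  → integer, n_i = 6 ✓

Only n_f = 1 gives an integer upper level, n_i = 6.

The transition is from n = 6 to n = 1 (emission).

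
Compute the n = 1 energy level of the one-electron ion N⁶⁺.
-666.6793 eV

For hydrogen-like ions, the energy levels scale with Z²:
E_n = -13.6057 Z² / n² eV

For N⁶⁺ (Z = 7) at n = 1:
E_1 = -13.6057 × 7² / 1²
E_1 = -13.6057 × 49 / 1
E_1 = -666.6793 / 1
E_1 = -666.6793 eV

The energy is 49 times more negative than hydrogen at the same n due to the stronger nuclear charge.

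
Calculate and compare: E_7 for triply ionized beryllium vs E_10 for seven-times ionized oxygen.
O⁷⁺ at n = 10 (E = -8.707648 eV)

Using E_n = -13.6057 Z² / n² eV:

Be³⁺ (Z = 4) at n = 7:
E = -13.6057 × 4² / 7² = -13.6057 × 16 / 49 = -4.442677551 eV

O⁷⁺ (Z = 8) at n = 10:
E = -13.6057 × 8² / 10² = -13.6057 × 64 / 100 = -8.707648000 eV

Since -8.707648000 eV < -4.442677551 eV,
O⁷⁺ at n = 10 is more tightly bound (requires more energy to ionize).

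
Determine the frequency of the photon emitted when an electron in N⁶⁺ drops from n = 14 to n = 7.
2.47e+15 Hz

First, find the transition energy:
E_14 = -13.6057 × 7² / 14² = -3.4014 eV
E_7 = -13.6057 × 7² / 7² = -13.6057 eV
|ΔE| = |E_7 - E_14| = 10.2043 eV

Convert to Joules: E = 10.2043 eV × (1.602177 × 10⁻¹⁹ J/eV) = 1.6349e-18 J

Using E = hf:
f = E/h = 1.6349e-18 J / (6.62607 × 10⁻³⁴ J·s)
f = 2.47e+15 Hz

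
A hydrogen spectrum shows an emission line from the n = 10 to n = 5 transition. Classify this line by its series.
Pfund series

The spectral series in hydrogen are named based on the final (lower) energy level:
- Lyman series: n_final = 1 (ultraviolet)
- Balmer series: n_final = 2 (visible/near-UV)
- Paschen series: n_final = 3 (infrared)
- Brackett series: n_final = 4 (infrared)
- Pfund series: n_final = 5 (far infrared)

Since this transition ends at n = 5, it belongs to the Pfund series.

For reference, this 10 → 5 line has photon energy
ΔE = 13.6057 eV × (1/5² - 1/10²) = 0.40817100000 eV,
corresponding to wavelength λ = hc/ΔE = 1239.84 eV·nm / 0.40817100000 eV = 3037.55044 nm in the far infrared region.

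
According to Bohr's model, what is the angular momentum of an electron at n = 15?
1.582e-33 J·s (or 15ℏ)

In the Bohr model, angular momentum is quantized:
L = nℏ

where ℏ = h/(2π) = 1.05457e-34 J·s

For n = 15:
L = 15 × 1.05457e-34 J·s
L = 1.582e-33 J·s

This can also be written as L = 15ℏ.
The angular momentum is an integer multiple of the reduced Planck constant.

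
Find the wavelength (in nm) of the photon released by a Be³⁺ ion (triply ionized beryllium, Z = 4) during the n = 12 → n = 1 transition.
5.73524 nm

First, find the transition energy using E_n = -13.6057 Z² / n² eV:
E_12 = -13.6057 × 4² / 12² = -1.5117444 eV
E_1 = -13.6057 × 4² / 1² = -217.6912000 eV

Photon energy: |ΔE| = |E_1 - E_12| = 216.1794556 eV

Convert to wavelength using E = hc/λ with hc = 1239.84 eV·nm:
λ = hc/E = 1239.84 eV·nm / 216.1794556 eV
λ = 5.73524 nm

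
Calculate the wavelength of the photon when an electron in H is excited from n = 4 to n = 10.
1735.74311 nm

First, find the transition energy using E_n = -13.6057 / n² eV:
E_4 = -13.6057 / 4² = -0.85035625000 eV
E_10 = -13.6057 / 10² = -0.13605700000 eV

Photon energy: |ΔE| = |E_10 - E_4| = 0.71429925000 eV

Convert to wavelength using E = hc/λ with hc = 1239.84 eV·nm:
λ = hc/E = 1239.84 eV·nm / 0.71429925000 eV
λ = 1735.74311 nm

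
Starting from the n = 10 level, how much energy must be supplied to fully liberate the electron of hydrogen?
0.14 eV

The ionization energy is the energy needed to remove the electron completely (n → ∞).

For hydrogen, E_n = -13.6057 eV / n².

At n = 10: E_10 = -13.6057 / 10² = -0.13606 eV
At n = ∞: E_∞ = 0 eV

Ionization energy = E_∞ - E_10 = 0 - (-0.13606) = 0.13606 eV
Ionization energy ≈ 0.14 eV

This is also called the binding energy of the electron in state n = 10.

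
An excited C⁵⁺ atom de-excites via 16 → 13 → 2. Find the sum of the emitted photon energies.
120.5380 eV

The energy levels of C⁵⁺ are E_n = -13.6057 × 6² / n² eV.

First transition (16 → 13):
ΔE₁ = |E_13 - E_16|
ΔE₁ = |-2.8982556213 - (-1.9133015625)| = 0.9849541 eV

Second transition (13 → 2):
ΔE₂ = |E_2 - E_13|
ΔE₂ = |-122.4513000000 - (-2.8982556213)| = 119.5530444 eV

Total energy released:
E_total = ΔE₁ + ΔE₂ = 0.9849541 + 119.5530444 = 120.5380 eV

Note: This equals the direct transition 16 → 2: 120.5380 eV ✓
Energy is conserved regardless of the path taken.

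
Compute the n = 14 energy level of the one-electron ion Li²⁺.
-0.62475 eV

For hydrogen-like ions, the energy levels scale with Z²:
E_n = -13.6057 Z² / n² eV

For Li²⁺ (Z = 3) at n = 14:
E_14 = -13.6057 × 3² / 14²
E_14 = -13.6057 × 9 / 196
E_14 = -122.4513 / 196
E_14 = -0.62475 eV

The energy is 9 times more negative than hydrogen at the same n due to the stronger nuclear charge.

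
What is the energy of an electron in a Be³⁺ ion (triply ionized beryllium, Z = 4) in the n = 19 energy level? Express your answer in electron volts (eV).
-0.603023 eV

The energy levels of a hydrogen-like atom are given by:
E_n = -13.6057 Z² / n² eV  (with Z = 4 for Be³⁺)

For n = 19:
E_19 = -13.6057 × 4² / 19²
E_19 = -13.6057 × 16 / 361
E_19 = -0.603023 eV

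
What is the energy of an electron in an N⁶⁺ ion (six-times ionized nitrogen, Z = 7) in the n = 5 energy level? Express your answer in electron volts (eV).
-26.667172 eV

The energy levels of a hydrogen-like atom are given by:
E_n = -13.6057 Z² / n² eV  (with Z = 7 for N⁶⁺)

For n = 5:
E_5 = -13.6057 × 7² / 5²
E_5 = -13.6057 × 49 / 25
E_5 = -26.667172 eV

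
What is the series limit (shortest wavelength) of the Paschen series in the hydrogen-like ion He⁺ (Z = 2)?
205.0347 nm

The series limit corresponds to the transition from n = ∞ to n = 3.
This is the highest energy (shortest wavelength) transition in the Paschen series.

E_∞ = 0 eV
E_3 = -13.6057 × 2² / 3² = -6.04697778 eV

Energy at series limit:
ΔE = E_∞ - E_3 = 0 - (-6.04697778) = 6.04697778 eV
λ = hc/E = 1239.84 eV·nm / 6.04697778 eV = 205.0347 nm

This energy equals the ionization energy from the n = 3 state of He⁺.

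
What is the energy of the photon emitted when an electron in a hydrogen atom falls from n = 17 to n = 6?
0.33086 eV

The energy levels are E_n = -13.6057 eV / n².

Energy at n = 17: E_17 = -13.6057 / 17² = -0.04707855 eV
Energy at n = 6: E_6 = -13.6057 / 6² = -0.37793611 eV

For emission (electron falling to lower state), the photon energy is:
E_photon = E_17 - E_6 = |-0.04707855 - (-0.37793611)|
E_photon = 0.33086 eV

This energy is carried away by the emitted photon.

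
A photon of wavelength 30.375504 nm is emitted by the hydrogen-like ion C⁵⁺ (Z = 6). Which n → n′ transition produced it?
n = 6 → n = 3

First, find the photon energy from the wavelength (hc = 1239.84 eV·nm):
E = hc/λ = 1239.84 eV·nm / 30.375504 nm = 40.817101 eV

The energy levels of C⁵⁺ satisfy E_n = -13.6057 × 6² / n² eV, so an emission n_i → n_f releases
ΔE = 13.6057 × 6² × (1/n_f² − 1/n_i²) eV.

Setting ΔE equal to the photon energy:
1/n_f² − 1/n_i² = 40.817101 / (13.6057 × 6²) = 0.083333335

Since 1/n_i² must be positive, we need 1/n_f² > 0.083333335, i.e. n_f ≤ 3. For each allowed n_f, solve n_i = (1/n_f² − 0.083333335)^(−1/2) and check whether it is a whole number:
  n_f = 1: 1/n_i² = 1.000000000 − 0.083333335 = 0.916666665 → n_i = 1.044  (not an integer) ✗
  n_f = 2: 1/n_i² = 0.250000000 − 0.083333335 = 0.166666665 → n_i = 2.449  (not an integer) ✗
  n_f = 3: 1/n_i² = 0.111111111 − 0.083333335 = 0.027777776 → n_i = 6.000  → integer, n_i = 6 ✓

Only n_f = 3 gives an integer upper level, n_i = 6.

The transition is from n = 6 to n = 3 (emission).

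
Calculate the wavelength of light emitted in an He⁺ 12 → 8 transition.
2624.4436 nm

First, find the transition energy using E_n = -13.6057 Z² / n² eV:
E_12 = -13.6057 × 2² / 12² = -0.3779361111 eV
E_8 = -13.6057 × 2² / 8² = -0.8503562500 eV

Photon energy: |ΔE| = |E_8 - E_12| = 0.4724201389 eV

Convert to wavelength using E = hc/λ with hc = 1239.84 eV·nm:
λ = hc/E = 1239.84 eV·nm / 0.4724201389 eV
λ = 2624.4436 nm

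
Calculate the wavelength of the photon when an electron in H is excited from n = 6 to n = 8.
7498.4102 nm

First, find the transition energy using E_n = -13.6057 / n² eV:
E_6 = -13.6057 / 6² = -0.3779361111 eV
E_8 = -13.6057 / 8² = -0.2125890625 eV

Photon energy: |ΔE| = |E_8 - E_6| = 0.1653470486 eV

Convert to wavelength using E = hc/λ with hc = 1239.84 eV·nm:
λ = hc/E = 1239.84 eV·nm / 0.1653470486 eV
λ = 7498.4102 nm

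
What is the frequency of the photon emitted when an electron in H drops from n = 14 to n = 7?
5.04e+13 Hz

First, find the transition energy:
E_14 = -13.6057 / 14² = -0.069417 eV
E_7 = -13.6057 / 7² = -0.277667 eV
|ΔE| = |E_7 - E_14| = 0.208250 eV

Convert to Joules: E = 0.208250 eV × (1.602177 × 10⁻¹⁹ J/eV) = 3.3365e-20 J

Using E = hf:
f = E/h = 3.3365e-20 J / (6.62607 × 10⁻³⁴ J·s)
f = 5.04e+13 Hz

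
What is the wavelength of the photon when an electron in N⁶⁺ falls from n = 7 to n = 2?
8.1001 nm

First, find the transition energy using E_n = -13.6057 Z² / n² eV:
E_7 = -13.6057 × 7² / 7² = -13.605700 eV
E_2 = -13.6057 × 7² / 2² = -166.669825 eV

Photon energy: |ΔE| = |E_2 - E_7| = 153.064125 eV

Convert to wavelength using E = hc/λ with hc = 1239.84 eV·nm:
λ = hc/E = 1239.84 eV·nm / 153.064125 eV
λ = 8.1001 nm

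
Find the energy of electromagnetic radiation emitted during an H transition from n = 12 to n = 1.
13.51122 eV

The energy levels are E_n = -13.6057 eV / n².

Energy at n = 12: E_12 = -13.6057 / 12² = -0.09448403 eV
Energy at n = 1: E_1 = -13.6057 / 1² = -13.60570000 eV

For emission (electron falling to lower state), the photon energy is:
E_photon = E_12 - E_1 = |-0.09448403 - (-13.60570000)|
E_photon = 13.51122 eV

This energy is carried away by the emitted photon.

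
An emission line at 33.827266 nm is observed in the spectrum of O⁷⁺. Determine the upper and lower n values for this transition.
n = 7 → n = 4

First, find the photon energy from the wavelength (hc = 1239.84 eV·nm):
E = hc/λ = 1239.84 eV·nm / 33.827266 nm = 36.652090 eV

The energy levels of O⁷⁺ satisfy E_n = -13.6057 × 8² / n² eV, so an emission n_i → n_f releases
ΔE = 13.6057 × 8² × (1/n_f² − 1/n_i²) eV.

Setting ΔE equal to the photon energy:
1/n_f² − 1/n_i² = 36.652090 / (13.6057 × 8²) = 0.042091837

Since 1/n_i² must be positive, we need 1/n_f² > 0.042091837, i.e. n_f ≤ 4. For each allowed n_f, solve n_i = (1/n_f² − 0.042091837)^(−1/2) and check whether it is a whole number:
  n_f = 1: 1/n_i² = 1.000000000 − 0.042091837 = 0.957908163 → n_i = 1.022  (not an integer) ✗
  n_f = 2: 1/n_i² = 0.250000000 − 0.042091837 = 0.207908163 → n_i = 2.193  (not an integer) ✗
  n_f = 3: 1/n_i² = 0.111111111 − 0.042091837 = 0.069019274 → n_i = 3.806  (not an integer) ✗
  n_f = 4: 1/n_i² = 0.062500000 − 0.042091837 = 0.020408163 → n_i = 7.000  → integer, n_i = 7 ✓

Only n_f = 4 gives an integer upper level, n_i = 7.

The transition is from n = 7 to n = 4 (emission).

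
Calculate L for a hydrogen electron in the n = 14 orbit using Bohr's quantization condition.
1.48e-33 J·s (or 14ℏ)

In the Bohr model, angular momentum is quantized:
L = nℏ

where ℏ = h/(2π) = 1.0546e-34 J·s

For n = 14:
L = 14 × 1.0546e-34 J·s
L = 1.48e-33 J·s

This can also be written as L = 14ℏ.
The angular momentum is an integer multiple of the reduced Planck constant.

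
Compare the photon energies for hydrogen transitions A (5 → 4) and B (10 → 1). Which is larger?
10 → 1

Calculate the energy for each transition:

Transition 5 → 4:
ΔE₁ = |E_4 - E_5| = |-13.6057/4² - (-13.6057/5²)|
ΔE₁ = |-0.850356250000 - (-0.544228000000)| = 0.306128250 eV

Transition 10 → 1:
ΔE₂ = |E_1 - E_10| = |-13.6057/1² - (-13.6057/10²)|
ΔE₂ = |-13.605700000000 - (-0.136057000000)| = 13.469643000 eV

Since 13.469643000 eV > 0.306128250 eV, the transition 10 → 1 emits the more energetic photon.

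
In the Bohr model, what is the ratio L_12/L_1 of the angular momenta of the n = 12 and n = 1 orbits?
12.000

In the Bohr model, L_n = nℏ, so the ratio is purely the ratio of quantum numbers:

L_12/L_1 = 12ℏ / 1ℏ = 12/1 = 12.000

The angular momentum scales linearly with n.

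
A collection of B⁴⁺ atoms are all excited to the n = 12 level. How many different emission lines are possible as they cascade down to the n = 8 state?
10

The electron can occupy levels n = 8, 9, ..., 12 during de-excitation — that is m = 12 - 8 + 1 = 5 distinct levels.

The number of distinct spectral lines equals the number of ways to choose 2 of these m levels (each pair gives one possible emission transition):

Number of lines = m(m-1)/2 = 5×4/2 = 10

These correspond to all possible transitions between the 5 levels:
12 → 11, 12 → 10, 12 → 9, 12 → 8, 11 → 10, 11 → 9, 11 → 8, 10 → 9...

Each transition produces a photon with a unique energy (and thus wavelength). This count does not depend on Z.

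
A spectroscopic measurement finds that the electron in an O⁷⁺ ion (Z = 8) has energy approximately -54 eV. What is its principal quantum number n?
n = 4

The exact energy levels follow E_n = -13.6057 Z² / n² eV with Z = 8.

The measured value (-54 eV) is reported to only 2 significant figures, so we must test candidate n values and see which one matches to that precision.

Candidate energies:
  n = 2:  E = -13.6057 × 8² / 2² = -217.69120 eV
  n = 3:  E = -13.6057 × 8² / 3² = -96.75164 eV
  n = 4:  E = -13.6057 × 8² / 4² = -54.42280 eV  ← matches
  n = 5:  E = -13.6057 × 8² / 5² = -34.83059 eV
  n = 6:  E = -13.6057 × 8² / 6² = -24.18791 eV

Checking against the measurement of -54 eV (2 sig figs), only n = 4 agrees:
E_4 = -54.42280 eV, which rounds to -54 eV ✓

Therefore n = 4.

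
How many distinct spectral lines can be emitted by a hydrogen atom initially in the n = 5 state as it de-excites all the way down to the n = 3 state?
3

The electron can occupy levels n = 3, 4, ..., 5 during de-excitation — that is m = 5 - 3 + 1 = 3 distinct levels.

The number of distinct spectral lines equals the number of ways to choose 2 of these m levels (each pair gives one possible emission transition):

Number of lines = m(m-1)/2 = 3×2/2 = 3

These correspond to all possible transitions between the 3 levels:
5 → 4, 5 → 3, 4 → 3

Each transition produces a photon with a unique energy (and thus wavelength). This count does not depend on Z.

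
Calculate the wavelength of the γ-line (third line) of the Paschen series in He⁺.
273.37954 nm

The lines of a series are numbered from the longest wavelength (smallest ΔE) outward; the third line is the transition from n = n_f + 3 to n_f.
The Paschen series has all transitions ending at n_f = 3.

For He⁺ (Z = 2), the third line (γ-line) is the jump from n = 6 to n = 3:
E_6 = -13.6057 × 2² / 6² = -1.511744444 eV
E_3 = -13.6057 × 2² / 3² = -6.046977778 eV
ΔE = E_6 - E_3 = 4.535233334 eV

λ = hc/E = 1239.84 eV·nm / 4.535233334 eV
λ = 273.37954 nm

This is the γ-line of the Paschen series in He⁺.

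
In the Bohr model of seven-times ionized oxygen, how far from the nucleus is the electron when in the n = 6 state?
0.23813 nm (or 2.38130 Å)

The Bohr radius formula is:
r_n = n² a₀ / Z

where a₀ = 0.05291772 nm is the Bohr radius.

For O⁷⁺ (Z = 8) at n = 6:
r_6 = 6² × 0.05291772 nm / 8
r_6 = 36 × 0.05291772 nm / 8
r_6 = 1.905038 nm / 8
r_6 = 0.23813 nm

The electron orbits at approximately 0.23813 nm from the nucleus.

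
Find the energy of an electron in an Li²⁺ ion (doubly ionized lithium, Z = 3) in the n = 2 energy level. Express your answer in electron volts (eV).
-30.612825 eV

The energy levels of a hydrogen-like atom are given by:
E_n = -13.6057 Z² / n² eV  (with Z = 3 for Li²⁺)

For n = 2:
E_2 = -13.6057 × 3² / 2²
E_2 = -13.6057 × 9 / 4
E_2 = -30.612825 eV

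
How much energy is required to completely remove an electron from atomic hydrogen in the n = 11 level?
0.1124 eV

The ionization energy is the energy needed to remove the electron completely (n → ∞).

For hydrogen, E_n = -13.6057 eV / n².

At n = 11: E_11 = -13.6057 / 11² = -0.1124438 eV
At n = ∞: E_∞ = 0 eV

Ionization energy = E_∞ - E_11 = 0 - (-0.1124438) = 0.1124438 eV
Ionization energy ≈ 0.1124 eV

This is also called the binding energy of the electron in state n = 11.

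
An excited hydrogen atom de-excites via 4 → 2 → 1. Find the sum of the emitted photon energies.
12.755 eV

The energy levels of hydrogen are E_n = -13.6057 / n² eV.

First transition (4 → 2):
ΔE₁ = |E_2 - E_4|
ΔE₁ = |-3.401425000 - (-0.850356250)| = 2.551069 eV

Second transition (2 → 1):
ΔE₂ = |E_1 - E_2|
ΔE₂ = |-13.605700000 - (-3.401425000)| = 10.204275 eV

Total energy released:
E_total = ΔE₁ + ΔE₂ = 2.551069 + 10.204275 = 12.755 eV

Note: This equals the direct transition 4 → 1: 12.755 eV ✓
Energy is conserved regardless of the path taken.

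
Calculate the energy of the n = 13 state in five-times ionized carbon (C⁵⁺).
-2.898 eV

For hydrogen-like ions, the energy levels scale with Z²:
E_n = -13.6057 Z² / n² eV

For C⁵⁺ (Z = 6) at n = 13:
E_13 = -13.6057 × 6² / 13²
E_13 = -13.6057 × 36 / 169
E_13 = -489.8052 / 169
E_13 = -2.898 eV

The energy is 36 times more negative than hydrogen at the same n due to the stronger nuclear charge.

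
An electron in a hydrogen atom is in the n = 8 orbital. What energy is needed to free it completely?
0.212589 eV

The ionization energy is the energy needed to remove the electron completely (n → ∞).

For hydrogen, E_n = -13.6057 eV / n².

At n = 8: E_8 = -13.6057 / 8² = -0.212589063 eV
At n = ∞: E_∞ = 0 eV

Ionization energy = E_∞ - E_8 = 0 - (-0.212589063) = 0.212589063 eV
Ionization energy ≈ 0.212589 eV

This is also called the binding energy of the electron in state n = 8.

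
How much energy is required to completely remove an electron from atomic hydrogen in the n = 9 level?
0.168 eV

The ionization energy is the energy needed to remove the electron completely (n → ∞).

For hydrogen, E_n = -13.6057 eV / n².

At n = 9: E_9 = -13.6057 / 9² = -0.167972 eV
At n = ∞: E_∞ = 0 eV

Ionization energy = E_∞ - E_9 = 0 - (-0.167972) = 0.167972 eV
Ionization energy ≈ 0.168 eV

This is also called the binding energy of the electron in state n = 9.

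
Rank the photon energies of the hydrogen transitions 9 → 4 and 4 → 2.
4 → 2

Calculate the energy for each transition:

Transition 9 → 4:
ΔE₁ = |E_4 - E_9| = |-13.6057/4² - (-13.6057/9²)|
ΔE₁ = |-0.85035625 - (-0.16797160)| = 0.68238 eV

Transition 4 → 2:
ΔE₂ = |E_2 - E_4| = |-13.6057/2² - (-13.6057/4²)|
ΔE₂ = |-3.40142500 - (-0.85035625)| = 2.55107 eV

Since 2.55107 eV > 0.68238 eV, the transition 4 → 2 emits the more energetic photon.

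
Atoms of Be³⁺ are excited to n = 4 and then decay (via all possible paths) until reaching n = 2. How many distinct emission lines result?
3

The electron can occupy levels n = 2, 3, ..., 4 during de-excitation — that is m = 4 - 2 + 1 = 3 distinct levels.

The number of distinct spectral lines equals the number of ways to choose 2 of these m levels (each pair gives one possible emission transition):

Number of lines = m(m-1)/2 = 3×2/2 = 3

These correspond to all possible transitions between the 3 levels:
4 → 3, 4 → 2, 3 → 2

Each transition produces a photon with a unique energy (and thus wavelength). This count does not depend on Z.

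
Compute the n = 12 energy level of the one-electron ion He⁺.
-0.37794 eV

For hydrogen-like ions, the energy levels scale with Z²:
E_n = -13.6057 Z² / n² eV

For He⁺ (Z = 2) at n = 12:
E_12 = -13.6057 × 2² / 12²
E_12 = -13.6057 × 4 / 144
E_12 = -54.4228 / 144
E_12 = -0.37794 eV

The energy is 4 times more negative than hydrogen at the same n due to the stronger nuclear charge.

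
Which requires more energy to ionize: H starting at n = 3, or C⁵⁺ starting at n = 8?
C⁵⁺ at n = 8 (E = -7.653 eV)

Using E_n = -13.6057 Z² / n² eV:

H (Z = 1) at n = 3:
E = -13.6057 × 1² / 3² = -13.6057 × 1 / 9 = -1.511744 eV

C⁵⁺ (Z = 6) at n = 8:
E = -13.6057 × 6² / 8² = -13.6057 × 36 / 64 = -7.653206 eV

Since -7.653206 eV < -1.511744 eV,
C⁵⁺ at n = 8 is more tightly bound (requires more energy to ionize).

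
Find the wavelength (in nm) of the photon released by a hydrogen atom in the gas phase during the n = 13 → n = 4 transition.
1610.49733 nm

First, find the transition energy using E_n = -13.6057 / n² eV:
E_13 = -13.6057 / 13² = -0.08050710059 eV
E_4 = -13.6057 / 4² = -0.85035625000 eV

Photon energy: |ΔE| = |E_4 - E_13| = 0.76984914941 eV

Convert to wavelength using E = hc/λ with hc = 1239.84 eV·nm:
λ = hc/E = 1239.84 eV·nm / 0.76984914941 eV
λ = 1610.49733 nm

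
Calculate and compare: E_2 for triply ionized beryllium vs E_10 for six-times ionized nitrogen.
Be³⁺ at n = 2 (E = -54.42 eV)

Using E_n = -13.6057 Z² / n² eV:

Be³⁺ (Z = 4) at n = 2:
E = -13.6057 × 4² / 2² = -13.6057 × 16 / 4 = -54.42280 eV

N⁶⁺ (Z = 7) at n = 10:
E = -13.6057 × 7² / 10² = -13.6057 × 49 / 100 = -6.66679 eV

Since -54.42280 eV < -6.66679 eV,
Be³⁺ at n = 2 is more tightly bound (requires more energy to ionize).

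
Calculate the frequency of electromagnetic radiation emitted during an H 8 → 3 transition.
3.14134e+14 Hz

First, find the transition energy:
E_8 = -13.6057 / 8² = -0.21258906 eV
E_3 = -13.6057 / 3² = -1.51174444 eV
|ΔE| = |E_3 - E_8| = 1.29915538 eV

Convert to Joules: E = 1.29915538 eV × (1.602177 × 10⁻¹⁹ J/eV) = 2.0814769e-19 J

Using E = hf:
f = E/h = 2.0814769e-19 J / (6.62607 × 10⁻³⁴ J·s)
f = 3.14134e+14 Hz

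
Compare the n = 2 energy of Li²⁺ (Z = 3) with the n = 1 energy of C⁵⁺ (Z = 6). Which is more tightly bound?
C⁵⁺ at n = 1 (E = -489.80520 eV)

Using E_n = -13.6057 Z² / n² eV:

Li²⁺ (Z = 3) at n = 2:
E = -13.6057 × 3² / 2² = -13.6057 × 9 / 4 = -30.61282500 eV

C⁵⁺ (Z = 6) at n = 1:
E = -13.6057 × 6² / 1² = -13.6057 × 36 / 1 = -489.80520000 eV

Since -489.80520000 eV < -30.61282500 eV,
C⁵⁺ at n = 1 is more tightly bound (requires more energy to ionize).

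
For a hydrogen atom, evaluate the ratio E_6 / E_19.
10.027778

Using E_n = -13.6057 Z² / n² eV with Z = 1:

E_6 = -13.6057 / 6² = -13.6057 / 36 = -0.377936111111 eV
E_19 = -13.6057 / 19² = -13.6057 / 361 = -0.037688919668 eV

The ratio is:
E_6/E_19 = (-0.377936111111) / (-0.037688919668)
E_6/E_19 = (-13.6057/36) / (-13.6057/361)
E_6/E_19 = 361/36
E_6/E_19 = 10.027778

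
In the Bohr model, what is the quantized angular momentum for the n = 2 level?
2.1091e-34 J·s (or 2ℏ)

In the Bohr model, angular momentum is quantized:
L = nℏ

where ℏ = h/(2π) = 1.054572e-34 J·s

For n = 2:
L = 2 × 1.054572e-34 J·s
L = 2.1091e-34 J·s

This can also be written as L = 2ℏ.
The angular momentum is an integer multiple of the reduced Planck constant.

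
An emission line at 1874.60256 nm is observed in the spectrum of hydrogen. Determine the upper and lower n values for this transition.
n = 4 → n = 3

First, find the photon energy from the wavelength (hc = 1239.84 eV·nm):
E = hc/λ = 1239.84 eV·nm / 1874.60256 nm = 0.66138819 eV

The energy levels of hydrogen satisfy E_n = -13.6057 / n² eV, so an emission n_i → n_f releases
ΔE = 13.6057 × (1/n_f² − 1/n_i²) eV.

Setting ΔE equal to the photon energy:
1/n_f² − 1/n_i² = 0.66138819 / 13.6057 = 0.048611111

Since 1/n_i² must be positive, we need 1/n_f² > 0.048611111, i.e. n_f ≤ 4. For each allowed n_f, solve n_i = (1/n_f² − 0.048611111)^(−1/2) and check whether it is a whole number:
  n_f = 1: 1/n_i² = 1.000000000 − 0.048611111 = 0.951388889 → n_i = 1.025  (not an integer) ✗
  n_f = 2: 1/n_i² = 0.250000000 − 0.048611111 = 0.201388889 → n_i = 2.228  (not an integer) ✗
  n_f = 3: 1/n_i² = 0.111111111 − 0.048611111 = 0.062500000 → n_i = 4.000  → integer, n_i = 4 ✓
  n_f = 4: 1/n_i² = 0.062500000 − 0.048611111 = 0.013888889 → n_i = 8.485  (not an integer) ✗

Only n_f = 3 gives an integer upper level, n_i = 4.

The transition is from n = 4 to n = 3 (emission).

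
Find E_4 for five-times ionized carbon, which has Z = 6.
-30.6128 eV

For hydrogen-like ions, the energy levels scale with Z²:
E_n = -13.6057 Z² / n² eV

For C⁵⁺ (Z = 6) at n = 4:
E_4 = -13.6057 × 6² / 4²
E_4 = -13.6057 × 36 / 16
E_4 = -489.8052 / 16
E_4 = -30.6128 eV

The energy is 36 times more negative than hydrogen at the same n due to the stronger nuclear charge.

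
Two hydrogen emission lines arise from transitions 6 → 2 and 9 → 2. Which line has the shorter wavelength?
9 → 2

Calculate the energy for each transition:

Transition 6 → 2:
ΔE₁ = |E_2 - E_6| = |-13.6057/2² - (-13.6057/6²)|
ΔE₁ = |-3.401425000000 - (-0.377936111111)| = 3.023488889 eV

Transition 9 → 2:
ΔE₂ = |E_2 - E_9| = |-13.6057/2² - (-13.6057/9²)|
ΔE₂ = |-3.401425000000 - (-0.167971604938)| = 3.233453395 eV

Since 3.233453395 eV > 3.023488889 eV, the transition 9 → 2 emits the more energetic photon.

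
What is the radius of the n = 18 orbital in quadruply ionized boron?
3.4291 nm (or 34.2907 Å)

The Bohr radius formula is:
r_n = n² a₀ / Z

where a₀ = 0.0529177 nm is the Bohr radius.

For B⁴⁺ (Z = 5) at n = 18:
r_18 = 18² × 0.0529177 nm / 5
r_18 = 324 × 0.0529177 nm / 5
r_18 = 17.14533 nm / 5
r_18 = 3.4291 nm

The electron orbits at approximately 3.4291 nm from the nucleus.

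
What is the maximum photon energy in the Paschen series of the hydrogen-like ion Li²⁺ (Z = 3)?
13.606 eV

The series limit corresponds to the transition from n = ∞ to n = 3.
This is the highest energy (shortest wavelength) transition in the Paschen series.

E_∞ = 0 eV
E_3 = -13.6057 × 3² / 3² = -13.606 eV

Energy at series limit:
ΔE = E_∞ - E_3 = 0 - (-13.606) = 13.606 eV

This energy equals the ionization energy from the n = 3 state of Li²⁺.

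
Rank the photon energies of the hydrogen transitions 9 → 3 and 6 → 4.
9 → 3

Calculate the energy for each transition:

Transition 9 → 3:
ΔE₁ = |E_3 - E_9| = |-13.6057/3² - (-13.6057/9²)|
ΔE₁ = |-1.511744444444 - (-0.167971604938)| = 1.343772840 eV

Transition 6 → 4:
ΔE₂ = |E_4 - E_6| = |-13.6057/4² - (-13.6057/6²)|
ΔE₂ = |-0.850356250000 - (-0.377936111111)| = 0.472420139 eV

Since 1.343772840 eV > 0.472420139 eV, the transition 9 → 3 emits the more energetic photon.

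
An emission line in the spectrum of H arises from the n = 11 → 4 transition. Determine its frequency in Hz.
1.78e+14 Hz

First, find the transition energy:
E_11 = -13.6057 / 11² = -0.112444 eV
E_4 = -13.6057 / 4² = -0.850356 eV
|ΔE| = |E_4 - E_11| = 0.737912 eV

Convert to Joules: E = 0.737912 eV × (1.602177 × 10⁻¹⁹ J/eV) = 1.1823e-19 J

Using E = hf:
f = E/h = 1.1823e-19 J / (6.62607 × 10⁻³⁴ J·s)
f = 1.78e+14 Hz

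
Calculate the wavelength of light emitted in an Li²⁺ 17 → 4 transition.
171.49735 nm

First, find the transition energy using E_n = -13.6057 Z² / n² eV:
E_17 = -13.6057 × 3² / 17² = -0.423706920 eV
E_4 = -13.6057 × 3² / 4² = -7.653206250 eV

Photon energy: |ΔE| = |E_4 - E_17| = 7.229499330 eV

Convert to wavelength using E = hc/λ with hc = 1239.84 eV·nm:
λ = hc/E = 1239.84 eV·nm / 7.229499330 eV
λ = 171.49735 nm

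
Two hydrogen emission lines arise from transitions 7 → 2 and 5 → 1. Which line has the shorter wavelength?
5 → 1

Calculate the energy for each transition:

Transition 7 → 2:
ΔE₁ = |E_2 - E_7| = |-13.6057/2² - (-13.6057/7²)|
ΔE₁ = |-3.40142500 - (-0.27766735)| = 3.12376 eV

Transition 5 → 1:
ΔE₂ = |E_1 - E_5| = |-13.6057/1² - (-13.6057/5²)|
ΔE₂ = |-13.60570000 - (-0.54422800)| = 13.06147 eV

Since 13.06147 eV > 3.12376 eV, the transition 5 → 1 emits the more energetic photon.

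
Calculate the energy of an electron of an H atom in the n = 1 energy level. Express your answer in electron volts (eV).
-13.606 eV

The energy levels of a hydrogen-like atom are given by:
E_n = -13.6057 eV / n²

For n = 1:
E_1 = -13.6057 eV / 1²
E_1 = -13.6057 eV / 1
E_1 = -13.606 eV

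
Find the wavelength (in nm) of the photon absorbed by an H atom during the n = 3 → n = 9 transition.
922.655946 nm

First, find the transition energy using E_n = -13.6057 / n² eV:
E_3 = -13.6057 / 3² = -1.5117444444 eV
E_9 = -13.6057 / 9² = -0.1679716049 eV

Photon energy: |ΔE| = |E_9 - E_3| = 1.3437728395 eV

Convert to wavelength using E = hc/λ with hc = 1239.84 eV·nm:
λ = hc/E = 1239.84 eV·nm / 1.3437728395 eV
λ = 922.655946 nm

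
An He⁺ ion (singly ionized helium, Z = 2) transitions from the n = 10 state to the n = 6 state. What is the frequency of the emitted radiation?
2.3394e+14 Hz

First, find the transition energy:
E_10 = -13.6057 × 2² / 10² = -0.54422800 eV
E_6 = -13.6057 × 2² / 6² = -1.51174444 eV
|ΔE| = |E_6 - E_10| = 0.96751644 eV

Convert to Joules: E = 0.96751644 eV × (1.602177 × 10⁻¹⁹ J/eV) = 1.550133e-19 J

Using E = hf:
f = E/h = 1.550133e-19 J / (6.62607 × 10⁻³⁴ J·s)
f = 2.3394e+14 Hz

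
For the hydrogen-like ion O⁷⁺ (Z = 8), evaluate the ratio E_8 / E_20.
6.2500

Using E_n = -13.6057 Z² / n² eV with Z = 8:

E_8 = -13.6057 × 8² / 8² = -870.7648 / 64 = -13.6057000000 eV
E_20 = -13.6057 × 8² / 20² = -870.7648 / 400 = -2.1769120000 eV

The ratio is:
E_8/E_20 = (-13.6057000000) / (-2.1769120000)
E_8/E_20 = (-870.7648/64) / (-870.7648/400)
E_8/E_20 = 400/64
E_8/E_20 = 6.2500
(Note: the Z² factors cancel in the ratio.)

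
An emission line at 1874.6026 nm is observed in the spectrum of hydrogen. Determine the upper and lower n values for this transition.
n = 4 → n = 3

First, find the photon energy from the wavelength (hc = 1239.84 eV·nm):
E = hc/λ = 1239.84 eV·nm / 1874.6026 nm = 0.66138818 eV

The energy levels of hydrogen satisfy E_n = -13.6057 / n² eV, so an emission n_i → n_f releases
ΔE = 13.6057 × (1/n_f² − 1/n_i²) eV.

Setting ΔE equal to the photon energy:
1/n_f² − 1/n_i² = 0.66138818 / 13.6057 = 0.048611110

Since 1/n_i² must be positive, we need 1/n_f² > 0.048611110, i.e. n_f ≤ 4. For each allowed n_f, solve n_i = (1/n_f² − 0.048611110)^(−1/2) and check whether it is a whole number:
  n_f = 1: 1/n_i² = 1.000000000 − 0.048611110 = 0.951388890 → n_i = 1.025  (not an integer) ✗
  n_f = 2: 1/n_i² = 0.250000000 − 0.048611110 = 0.201388890 → n_i = 2.228  (not an integer) ✗
  n_f = 3: 1/n_i² = 0.111111111 − 0.048611110 = 0.062500001 → n_i = 4.000  → integer, n_i = 4 ✓
  n_f = 4: 1/n_i² = 0.062500000 − 0.048611110 = 0.013888890 → n_i = 8.485  (not an integer) ✗

Only n_f = 3 gives an integer upper level, n_i = 4.

The transition is from n = 4 to n = 3 (emission).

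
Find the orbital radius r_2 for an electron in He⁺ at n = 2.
0.1058 nm (or 1.0584 Å)

The Bohr radius formula is:
r_n = n² a₀ / Z

where a₀ = 0.0529177 nm is the Bohr radius.

For He⁺ (Z = 2) at n = 2:
r_2 = 2² × 0.0529177 nm / 2
r_2 = 4 × 0.0529177 nm / 2
r_2 = 0.21167 nm / 2
r_2 = 0.1058 nm

The electron orbits at approximately 0.1058 nm from the nucleus.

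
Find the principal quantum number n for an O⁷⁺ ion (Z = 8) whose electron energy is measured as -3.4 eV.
n = 16

The exact energy levels follow E_n = -13.6057 Z² / n² eV with Z = 8.

The measured value (-3.4 eV) is reported to only 2 significant figures, so we must test candidate n values and see which one matches to that precision.

Candidate energies:
  n = 14:  E = -13.6057 × 8² / 14² = -4.442678 eV
  n = 15:  E = -13.6057 × 8² / 15² = -3.870066 eV
  n = 16:  E = -13.6057 × 8² / 16² = -3.401425 eV  ← matches
  n = 17:  E = -13.6057 × 8² / 17² = -3.013027 eV
  n = 18:  E = -13.6057 × 8² / 18² = -2.687546 eV

Checking against the measurement of -3.4 eV (2 sig figs), only n = 16 agrees:
E_16 = -3.401425 eV, which rounds to -3.4 eV ✓

Therefore n = 16.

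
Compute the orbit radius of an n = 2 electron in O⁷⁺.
0.0265 nm (or 0.2646 Å)

The Bohr radius formula is:
r_n = n² a₀ / Z

where a₀ = 0.0529177 nm is the Bohr radius.

For O⁷⁺ (Z = 8) at n = 2:
r_2 = 2² × 0.0529177 nm / 8
r_2 = 4 × 0.0529177 nm / 8
r_2 = 0.21167 nm / 8
r_2 = 0.0265 nm

The electron orbits at approximately 0.0265 nm from the nucleus.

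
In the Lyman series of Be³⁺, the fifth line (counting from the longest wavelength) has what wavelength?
5.858 nm

The lines of a series are numbered from the longest wavelength (smallest ΔE) outward; the fifth line is the transition from n = n_f + 5 to n_f.
The Lyman series has all transitions ending at n_f = 1.

For Be³⁺ (Z = 4), the fifth line (ε-line) is the jump from n = 6 to n = 1:
E_6 = -13.6057 × 4² / 6² = -6.04698 eV
E_1 = -13.6057 × 4² / 1² = -217.69120 eV
ΔE = E_6 - E_1 = 211.64422 eV

λ = hc/E = 1239.84 eV·nm / 211.64422 eV
λ = 5.858 nm

This is the ε-line of the Lyman series in Be³⁺.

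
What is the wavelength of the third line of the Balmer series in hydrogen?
433.936 nm

The lines of a series are numbered from the longest wavelength (smallest ΔE) outward; the third line is the transition from n = n_f + 3 to n_f.
The Balmer series has all transitions ending at n_f = 2.

For H, the third line (γ-line) is the jump from n = 5 to n = 2:
E_5 = -13.6057 / 5² = -0.5442280 eV
E_2 = -13.6057 / 2² = -3.4014250 eV
ΔE = E_5 - E_2 = 2.8571970 eV

λ = hc/E = 1239.84 eV·nm / 2.8571970 eV
λ = 433.936 nm

This is the γ-line of the Balmer series in H.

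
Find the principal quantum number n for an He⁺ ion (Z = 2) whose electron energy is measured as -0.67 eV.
n = 9

The exact energy levels follow E_n = -13.6057 Z² / n² eV with Z = 2.

The measured value (-0.67 eV) is reported to only 2 significant figures, so we must test candidate n values and see which one matches to that precision.

Candidate energies:
  n = 7:  E = -13.6057 × 2² / 7² = -1.11067 eV
  n = 8:  E = -13.6057 × 2² / 8² = -0.85036 eV
  n = 9:  E = -13.6057 × 2² / 9² = -0.67189 eV  ← matches
  n = 10:  E = -13.6057 × 2² / 10² = -0.54423 eV
  n = 11:  E = -13.6057 × 2² / 11² = -0.44978 eV

Checking against the measurement of -0.67 eV (2 sig figs), only n = 9 agrees:
E_9 = -0.67189 eV, which rounds to -0.67 eV ✓

Therefore n = 9.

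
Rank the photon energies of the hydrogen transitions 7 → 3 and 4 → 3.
7 → 3

Calculate the energy for each transition:

Transition 7 → 3:
ΔE₁ = |E_3 - E_7| = |-13.6057/3² - (-13.6057/7²)|
ΔE₁ = |-1.5117444444 - (-0.2776673469)| = 1.2340771 eV

Transition 4 → 3:
ΔE₂ = |E_3 - E_4| = |-13.6057/3² - (-13.6057/4²)|
ΔE₂ = |-1.5117444444 - (-0.8503562500)| = 0.6613882 eV

Since 1.2340771 eV > 0.6613882 eV, the transition 7 → 3 emits the more energetic photon.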